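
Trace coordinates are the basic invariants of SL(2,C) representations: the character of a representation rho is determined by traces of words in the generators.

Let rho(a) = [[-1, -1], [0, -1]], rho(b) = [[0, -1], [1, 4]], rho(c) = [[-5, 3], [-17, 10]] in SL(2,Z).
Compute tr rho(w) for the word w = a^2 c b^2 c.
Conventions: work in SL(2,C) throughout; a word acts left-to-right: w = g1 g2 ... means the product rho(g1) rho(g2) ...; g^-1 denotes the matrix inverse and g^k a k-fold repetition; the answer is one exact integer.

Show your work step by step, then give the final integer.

rho(a) = [[-1, -1], [0, -1]]
... * rho(a) = [[-1, -1], [0, -1]]  ->  [[1, 2], [0, 1]]
... * rho(c) = [[-5, 3], [-17, 10]]  ->  [[-39, 23], [-17, 10]]
... * rho(b) = [[0, -1], [1, 4]]  ->  [[23, 131], [10, 57]]
... * rho(b) = [[0, -1], [1, 4]]  ->  [[131, 501], [57, 218]]
... * rho(c) = [[-5, 3], [-17, 10]]  ->  [[-9172, 5403], [-3991, 2351]]
tr = -9172 + 2351 = -6821

-6821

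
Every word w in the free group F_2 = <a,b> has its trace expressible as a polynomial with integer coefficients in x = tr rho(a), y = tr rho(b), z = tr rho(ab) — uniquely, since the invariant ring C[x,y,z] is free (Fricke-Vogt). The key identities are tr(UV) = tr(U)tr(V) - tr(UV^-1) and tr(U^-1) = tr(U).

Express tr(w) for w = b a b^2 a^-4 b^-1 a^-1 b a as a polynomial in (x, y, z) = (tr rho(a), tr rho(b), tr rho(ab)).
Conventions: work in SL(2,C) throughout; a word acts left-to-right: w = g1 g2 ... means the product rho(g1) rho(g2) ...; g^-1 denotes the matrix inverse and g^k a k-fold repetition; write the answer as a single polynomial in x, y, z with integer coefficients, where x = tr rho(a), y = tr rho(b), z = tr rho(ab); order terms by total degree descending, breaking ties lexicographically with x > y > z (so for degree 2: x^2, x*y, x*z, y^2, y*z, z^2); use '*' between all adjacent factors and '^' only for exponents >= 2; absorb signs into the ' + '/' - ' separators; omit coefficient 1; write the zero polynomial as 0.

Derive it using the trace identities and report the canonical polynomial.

x^4*y^2*z^3 - x^5*y*z^2 - x^3*y^3*z^2 - x^3*y*z^4 - 2*x^2*y^2*z^3 + x^3*y^3 + 5*x^3*y*z^2 + 2*x*y^3*z^2 + 2*x*y*z^4 + x^4*z + x^2*z^3 - 2*x^3*y - 2*x*y^3 - 7*x*y*z^2 - 4*x^2*z - z^3 + 5*x*y + 3*z

use: trace(a b a b) = trace(a b) trace(a b) - trace(1)   [split at repeated a] = z^2 - 2
trace(a b a) = trace(a) trace(b a) - trace(b) = x*z - y
apply: trace(b a b a b) = trace(b) trace(a b a b) - trace(a b a) = y*z^2 - x*z - y
trace(b a b a b^2) = trace(b) trace(b a b a b) - trace(b a b a) = y^2*z^2 - x*y*z - y^2 - z^2 + 2
use: trace(a b a b a b) = trace(b a) trace(b a b a) - trace(b^-1 a^-1)   [split at repeated b] = z^3 - 3*z
trace(b a b) = trace(b) trace(a b) - trace(a) = y*z - x
trace(a b a b a) = trace(a) trace(b a b a) - trace(b a b) = x*z^2 - y*z - x
apply: trace(b a b a b^2 a) = trace(b) trace(a b a b a b) - trace(a b a b a) = y*z^3 - x*z^2 - 2*y*z + x
trace(b a b a b^2 a^-1) = trace(b a b a b^2) trace(a) - trace(b a b a b^2 a) = x*y^2*z^2 - x^2*y*z - y*z^3 - x*y^2 + 2*y*z + x
trace(b a b a b^2 a^-2) = trace(b a b a b^2 a^-1) trace(a) - trace(b a b a b^2) = x^2*y^2*z^2 - x^3*y*z - x*y*z^3 - x^2*y^2 - y^2*z^2 + 3*x*y*z + x^2 + y^2 + z^2 - 2
apply: trace(a^-3 b a b a b^2) = trace(b a b a b^2 a^-2) trace(a) - trace(b a b a b^2 a^-1) = x^3*y^2*z^2 - x^4*y*z - x^2*y*z^3 - x^3*y^2 - 2*x*y^2*z^2 + 4*x^2*y*z + y*z^3 + x^3 + 2*x*y^2 + x*z^2 - 2*y*z - 3*x
trace(a^-1 b a b a b^2 a^-3) = trace(a^-3 b a b a b^2) trace(a) - trace(a^-3 b a b a b^2 a) = x^4*y^2*z^2 - x^5*y*z - x^3*y*z^3 - x^4*y^2 - 3*x^2*y^2*z^2 + 5*x^3*y*z + 2*x*y*z^3 + x^4 + 3*x^2*y^2 + x^2*z^2 + y^2*z^2 - 5*x*y*z - 4*x^2 - y^2 - z^2 + 2
use: trace(b^2 a b a b^2) = trace(b) trace(b^2 a b a b) - trace(b^2 a b a) = y^3*z^2 - x*y^2*z - y^3 - 2*y*z^2 + x*z + 3*y
apply: trace(b^2 a b) = trace(b) trace(a b^2) - trace(a b) = y^2*z - x*y - z
apply: trace(a b^2 a b a) = trace(a) trace(b^2 a b a) - trace(b^2 a b) = x*y*z^2 - x^2*z - y^2*z + z
trace(b^2 a b a b^2 a) = trace(b) trace(a b^2 a b a b) - trace(a b^2 a b a) = y^2*z^3 - 2*x*y*z^2 + x^2*z - y^2*z + x*y - z
use: trace(b^2 a b a b^2 a^-1) = trace(b^2 a b a b^2) trace(a) - trace(b^2 a b a b^2 a) = x*y^3*z^2 - x^2*y^2*z - y^2*z^3 - x*y^3 + y^2*z + 2*x*y + z
use: trace(b a b a b^2 a^-2 b) = trace(b^2 a b a b^2 a^-1) trace(a) - trace(b^2 a b a b^2) = x^2*y^3*z^2 - x^3*y^2*z - x*y^2*z^3 - x^2*y^3 - y^3*z^2 + 2*x*y^2*z + 2*x^2*y + y^3 + 2*y*z^2 - 3*y
use: trace(b a b a b a b^2) = trace(b) trace(b a b a b a b) - trace(b a b a b a) = y^2*z^3 - x*y*z^2 - 2*y^2*z - z^3 + x*y + 3*z
use: trace(a b a b a b a b) = trace(a b a b a b) trace(a b) - trace(b a b a)   [split at repeated a] = z^4 - 4*z^2 + 2
use: trace(a b a b a b a) = trace(a) trace(b a b a b a) - trace(b a b a b) = x*z^3 - y*z^2 - 2*x*z + y
apply: trace(b a b a b a b^2 a) = trace(b) trace(a b a b a b a b) - trace(a b a b a b a) = y*z^4 - x*z^3 - 3*y*z^2 + 2*x*z + y
apply: trace(b a b a b a b^2 a^-1) = trace(b a b a b a b^2) trace(a) - trace(b a b a b a b^2 a) = x*y^2*z^3 - x^2*y*z^2 - y*z^4 - 2*x*y^2*z + x^2*y + 3*y*z^2 + x*z - y
use: trace(b a b a b^2 a^-2 b a) = trace(b a b a b a b^2 a^-1) trace(a) - trace(b a b a b a b^2) = x^2*y^2*z^3 - x^3*y*z^2 - x*y*z^4 - 2*x^2*y^2*z - y^2*z^3 + x^3*y + 4*x*y*z^2 + x^2*z + 2*y^2*z + z^3 - 2*x*y - 3*z
trace(a^-2 b a^-1 b a b a b^2) = trace(b a b a b^2 a^-2 b) trace(a) - trace(b a b a b^2 a^-2 b a) = x^3*y^3*z^2 - x^4*y^2*z - 2*x^2*y^2*z^3 - x^3*y^3 + x^3*y*z^2 - x*y^3*z^2 + x*y*z^4 + 4*x^2*y^2*z + y^2*z^3 + x^3*y + x*y^3 - 2*x*y*z^2 - x^2*z - 2*y^2*z - z^3 - x*y + 3*z
trace(b a^-1 b a b a b^2) = trace(b a b a b^3) trace(a) - trace(b a b a b^3 a) = x*y^3*z^2 - x^2*y^2*z - y^2*z^3 - x*y^3 - x*y*z^2 + x^2*z + 2*y^2*z + z^3 + 2*x*y - 3*z
trace(b a^-1 b a b a b^2 a) = trace(b a b a b^2 a b) trace(a) - trace(b a b a b^2 a b a) = x*y^2*z^3 - 2*x^2*y*z^2 - y*z^4 + x^3*z - x*y^2*z + x*z^3 + x^2*y + 3*y*z^2 - 3*x*z - y
trace(a^-1 b a^-1 b a b a b^2) = trace(b a^-1 b a b a b^2) trace(a) - trace(b a^-1 b a b a b^2 a) = x^2*y^3*z^2 - x^3*y^2*z - 2*x*y^2*z^3 - x^2*y^3 + x^2*y*z^2 + y*z^4 + 3*x*y^2*z + x^2*y - 3*y*z^2 + y
trace(a^-1 b a b a b^2 a^-3 b) = trace(a^-2 b a^-1 b a b a b^2) trace(a) - trace(a^-2 b a^-1 b a b a b^2 a) = x^4*y^3*z^2 - x^5*y^2*z - 2*x^3*y^2*z^3 - x^4*y^3 + x^4*y*z^2 - 2*x^2*y^3*z^2 + x^2*y*z^4 + 5*x^3*y^2*z + 3*x*y^2*z^3 + x^4*y + 2*x^2*y^3 - 3*x^2*y*z^2 - y*z^4 - x^3*z - 5*x*y^2*z - x*z^3 - 2*x^2*y + 3*y*z^2 + 3*x*z - y
trace(a^-3 b^-1 a^-1 b a b a b^2) = trace(a^-1 b a b a b^2 a^-3) trace(b) - trace(a^-1 b a b a b^2 a^-3 b) = x^3*y^2*z^3 - x^4*y*z^2 - x^2*y^3*z^2 - x^2*y*z^4 - x*y^2*z^3 + x^2*y^3 + 4*x^2*y*z^2 + y^3*z^2 + y*z^4 + x^3*z + x*z^3 - 2*x^2*y - y^3 - 4*y*z^2 - 3*x*z + 3*y
use: trace(b^-1 a^-1 b a b a b^2 a^-1) = trace(a^-1 b a b a b^2 a^-1) trace(b) - trace(a^-1 b a b a b^2 a^-1 b) = x*y^2*z^3 - x^2*y*z^2 - y^3*z^2 - y*z^4 + y^3 + 4*y*z^2 - 3*y
trace(a^-1 b a b a b) = trace(b a b a b) trace(a) - trace(b a b a b a) = x*y*z^2 - x^2*z - z^3 - x*y + 3*z
trace(a^-2 b^-1 a^-1 b a b a b^2) = trace(b^-1 a^-1 b a b a b^2 a^-1) trace(a) - trace(b^-1 a^-1 b a b a b^2) = x^2*y^2*z^3 - x^3*y*z^2 - x*y^3*z^2 - x*y*z^4 + x*y^3 + 3*x*y*z^2 + x^2*z + z^3 - 2*x*y - 3*z
trace(b a b^2 a^-4 b^-1 a^-1 b a) = trace(a^-3 b^-1 a^-1 b a b a b^2) trace(a) - trace(a^-3 b^-1 a^-1 b a b a b^2 a) = x^4*y^2*z^3 - x^5*y*z^2 - x^3*y^3*z^2 - x^3*y*z^4 - 2*x^2*y^2*z^3 + x^3*y^3 + 5*x^3*y*z^2 + 2*x*y^3*z^2 + 2*x*y*z^4 + x^4*z + x^2*z^3 - 2*x^3*y - 2*x*y^3 - 7*x*y*z^2 - 4*x^2*z - z^3 + 5*x*y + 3*z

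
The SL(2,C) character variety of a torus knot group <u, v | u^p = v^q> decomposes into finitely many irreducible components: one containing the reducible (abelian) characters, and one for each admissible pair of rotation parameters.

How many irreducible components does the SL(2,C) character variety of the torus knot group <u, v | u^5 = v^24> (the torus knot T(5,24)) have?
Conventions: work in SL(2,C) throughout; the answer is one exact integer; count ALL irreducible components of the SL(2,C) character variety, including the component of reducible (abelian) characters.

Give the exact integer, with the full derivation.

In the torus knot group T(5,24), u^5 = v^24 is central, so an irreducible representation sends it to +I or -I (Schur).
So on each irreducible component the traces are pinned: tr(u) = 2*cos(pi*alpha/5) with 1 <= alpha <= 4, tr(v) = 2*cos(pi*beta/24) with 1 <= beta <= 23.
u^5 = (-1)^alpha I and v^24 = (-1)^beta I must agree, so alpha and beta have equal parity.
count pairs: odd alpha (2 choices) x odd beta (12), plus even alpha (2) x even beta (11): 2*12 + 2*11 = 46.
Total: 46 irreducible-character components + 1 reducible (abelian) component = 47.

47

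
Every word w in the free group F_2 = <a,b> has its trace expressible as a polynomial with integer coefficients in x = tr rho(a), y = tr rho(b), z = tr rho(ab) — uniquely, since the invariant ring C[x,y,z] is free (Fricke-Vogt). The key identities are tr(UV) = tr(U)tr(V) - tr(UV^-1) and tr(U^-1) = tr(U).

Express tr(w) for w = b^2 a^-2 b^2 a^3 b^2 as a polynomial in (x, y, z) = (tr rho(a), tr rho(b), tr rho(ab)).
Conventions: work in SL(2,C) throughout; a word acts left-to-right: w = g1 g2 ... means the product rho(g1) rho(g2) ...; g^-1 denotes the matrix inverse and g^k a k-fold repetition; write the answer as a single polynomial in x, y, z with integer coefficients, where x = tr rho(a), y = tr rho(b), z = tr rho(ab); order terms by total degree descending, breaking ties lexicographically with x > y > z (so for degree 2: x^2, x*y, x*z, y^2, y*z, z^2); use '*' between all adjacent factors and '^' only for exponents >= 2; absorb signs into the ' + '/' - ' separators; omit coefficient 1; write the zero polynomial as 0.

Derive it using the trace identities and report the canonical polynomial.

x^4*y^5*z - x^5*y^4 - x^3*y^6 - x^3*y^4*z^2 - 2*x^4*y^3*z - x^2*y^5*z + 2*x^5*y^2 + 7*x^3*y^4 + 2*x^3*y^2*z^2 + x*y^6 + x*y^4*z^2 + 2*x^2*y^3*z + y^5*z - 10*x^3*y^2 - 7*x*y^4 - 2*x*y^2*z^2 - 4*y^3*z + 11*x*y^2 + 3*y*z - x

so trace(a^2 b) = trace(a)*trace(b a) - trace(b) = x*z - y
reduce: trace(a^2) = trace(a)*trace(a) - trace(1) = x^2 - 2
trace(b a^2 b) = trace(b)*trace(a^2 b) - trace(a^2) = x*y*z - x^2 - y^2 + 2
so trace(b a^2 b^2) = trace(b)*trace(b a^2 b) - trace(b a^2) = x*y^2*z - x^2*y - y^3 - x*z + 3*y
trace(b^3 a^2 b) = trace(b)*trace(b a^2 b^2) - trace(b a^2 b) = x*y^3*z - x^2*y^2 - y^4 - 2*x*y*z + x^2 + 4*y^2 - 2
trace(b^5 a^2) = trace(b)*trace(b^3 a^2 b) - trace(b^3 a^2) = x*y^4*z - x^2*y^3 - y^5 - 3*x*y^2*z + 2*x^2*y + 5*y^3 + x*z - 5*y
reduce: trace(a b^2) = trace(b)*trace(a b) - trace(a) = y*z - x
reduce: trace(b^2 a b) = trace(b)*trace(a b^2) - trace(a b) = y^2*z - x*y - z
trace(b^2 a b^2) = trace(b)*trace(b^2 a b) - trace(b^2 a) = y^3*z - x*y^2 - 2*y*z + x
reduce: trace(b^5 a) = trace(b)*trace(b^2 a b^2) - trace(b^2 a b) = y^4*z - x*y^3 - 3*y^2*z + 2*x*y + z
so trace(b a^3 b^4) = trace(a)*trace(b^5 a^2) - trace(b^5 a) = x^2*y^4*z - x^3*y^3 - x*y^5 - 3*x^2*y^2*z - y^4*z + 2*x^3*y + 6*x*y^3 + x^2*z + 3*y^2*z - 7*x*y - z
trace(a^3 b^2) = trace(a)*trace(b^2 a^2) - trace(b^2 a) = x^2*y*z - x^3 - x*y^2 - y*z + 3*x
so trace(a^3 b) = trace(a)*trace(a b a) - trace(a b) = x^2*z - x*y - z
so trace(b^2 a^3 b) = trace(b)*trace(a^3 b^2) - trace(a^3 b) = x^2*y^2*z - x^3*y - x*y^3 - x^2*z - y^2*z + 4*x*y + z
trace(b a^3 b^3) = trace(b)*trace(b^2 a^3 b) - trace(b^2 a^3) = x^2*y^3*z - x^3*y^2 - x*y^4 - 2*x^2*y*z - y^3*z + x^3 + 5*x*y^2 + 2*y*z - 3*x
reduce: trace(b^2 a^3 b^4) = trace(b)*trace(b a^3 b^4) - trace(b a^3 b^3) = x^2*y^5*z - x^3*y^4 - x*y^6 - 4*x^2*y^3*z - y^5*z + 3*x^3*y^2 + 7*x*y^4 + 3*x^2*y*z + 4*y^3*z - x^3 - 12*x*y^2 - 3*y*z + 3*x
so trace(a b a b) = trace(a b)*trace(a b) - trace(1)   [split at repeated a] = z^2 - 2
so trace(b a b a b) = trace(b)*trace(a b a b) - trace(a b a) = y*z^2 - x*z - y
trace(b^3 a b a) = trace(b)*trace(b a b a b) - trace(b a b a) = y^2*z^2 - x*y*z - y^2 - z^2 + 2
so trace(b^2 a b a^2 b) = trace(a)*trace(b^3 a b a) - trace(b^3 a b) = x*y^2*z^2 - x^2*y*z - y^3*z - x*z^2 + 2*y*z + x
trace(a b a^2 b) = trace(a)*trace(b a b a) - trace(b a b) = x*z^2 - y*z - x
so trace(b^2 a b a^2) = trace(b)*trace(a b a^2 b) - trace(a b a^2) = x*y*z^2 - x^2*z - y^2*z + z
trace(a b^4 a b a) = trace(b)*trace(b^2 a b a^2 b) - trace(b^2 a b a^2) = x*y^3*z^2 - x^2*y^2*z - y^4*z - 2*x*y*z^2 + x^2*z + 3*y^2*z + x*y - z
reduce: trace(a b^4 a b) = trace(b)*trace(b^2 a b a b) - trace(b^2 a b a) = y^3*z^2 - x*y^2*z - y^3 - 2*y*z^2 + x*z + 3*y
reduce: trace(a^3 b^4 a b) = trace(a)*trace(a b^4 a b a) - trace(a b^4 a b) = x^2*y^3*z^2 - x^3*y^2*z - x*y^4*z - 2*x^2*y*z^2 - y^3*z^2 + x^3*z + 4*x*y^2*z + x^2*y + y^3 + 2*y*z^2 - 2*x*z - 3*y
so trace(a^4 b^3) = trace(a)*trace(a b^3 a^2) - trace(a b^3 a) = x^3*y^2*z - x^4*y - x^2*y^3 - x^3*z - 2*x*y^2*z + 5*x^2*y + y^3 + 2*x*z - 3*y
trace(a^4 b^2) = trace(a)*trace(a^2 b^2 a) - trace(a^2 b^2) = x^3*y*z - x^4 - x^2*y^2 - 2*x*y*z + 4*x^2 + y^2 - 2
trace(a^3 b^4 a) = trace(b)*trace(a^4 b^3) - trace(a^4 b^2) = x^3*y^3*z - x^4*y^2 - x^2*y^4 - 2*x^3*y*z - 2*x*y^3*z + x^4 + 6*x^2*y^2 + y^4 + 4*x*y*z - 4*x^2 - 4*y^2 + 2
so trace(b^2 a^3 b^4 a) = trace(b)*trace(a^3 b^4 a b) - trace(a^3 b^4 a) = x^2*y^4*z^2 - 2*x^3*y^3*z - x*y^5*z + x^4*y^2 + x^2*y^4 - 2*x^2*y^2*z^2 - y^4*z^2 + 3*x^3*y*z + 6*x*y^3*z - x^4 - 5*x^2*y^2 + 2*y^2*z^2 - 6*x*y*z + 4*x^2 + y^2 - 2
so trace(b^2 a^3 b^4 a^-1) = trace(b^2 a^3 b^4)*trace(a) - trace(b^2 a^3 b^4 a) = x^3*y^5*z - x^4*y^4 - x^2*y^6 - x^2*y^4*z^2 - 2*x^3*y^3*z + 2*x^4*y^2 + 6*x^2*y^4 + 2*x^2*y^2*z^2 + y^4*z^2 - 2*x*y^3*z - 7*x^2*y^2 - 2*y^2*z^2 + 3*x*y*z - x^2 - y^2 + 2
trace(b^2 a^-2 b^2 a^3 b^2) = trace(b^2 a^3 b^4 a^-1)*trace(a) - trace(b^2 a^3 b^4) = x^4*y^5*z - x^5*y^4 - x^3*y^6 - x^3*y^4*z^2 - 2*x^4*y^3*z - x^2*y^5*z + 2*x^5*y^2 + 7*x^3*y^4 + 2*x^3*y^2*z^2 + x*y^6 + x*y^4*z^2 + 2*x^2*y^3*z + y^5*z - 10*x^3*y^2 - 7*x*y^4 - 2*x*y^2*z^2 - 4*y^3*z + 11*x*y^2 + 3*y*z - x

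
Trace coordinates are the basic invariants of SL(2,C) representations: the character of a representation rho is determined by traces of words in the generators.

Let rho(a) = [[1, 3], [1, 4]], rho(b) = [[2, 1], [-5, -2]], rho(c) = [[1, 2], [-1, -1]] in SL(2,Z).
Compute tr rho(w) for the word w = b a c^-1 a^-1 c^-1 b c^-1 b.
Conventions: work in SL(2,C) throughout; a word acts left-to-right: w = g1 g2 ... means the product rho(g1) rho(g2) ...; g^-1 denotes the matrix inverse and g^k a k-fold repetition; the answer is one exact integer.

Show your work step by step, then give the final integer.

210

rho(b) = [[2, 1], [-5, -2]]
... * rho(a) = [[1, 3], [1, 4]]  ->  [[3, 10], [-7, -23]]
... * rho(c^-1) = [[-1, -2], [1, 1]]  ->  [[7, 4], [-16, -9]]
... * rho(a^-1) = [[4, -3], [-1, 1]]  ->  [[24, -17], [-55, 39]]
... * rho(c^-1) = [[-1, -2], [1, 1]]  ->  [[-41, -65], [94, 149]]
... * rho(b) = [[2, 1], [-5, -2]]  ->  [[243, 89], [-557, -204]]
... * rho(c^-1) = [[-1, -2], [1, 1]]  ->  [[-154, -397], [353, 910]]
... * rho(b) = [[2, 1], [-5, -2]]  ->  [[1677, 640], [-3844, -1467]]
tr = 1677 + -1467 = 210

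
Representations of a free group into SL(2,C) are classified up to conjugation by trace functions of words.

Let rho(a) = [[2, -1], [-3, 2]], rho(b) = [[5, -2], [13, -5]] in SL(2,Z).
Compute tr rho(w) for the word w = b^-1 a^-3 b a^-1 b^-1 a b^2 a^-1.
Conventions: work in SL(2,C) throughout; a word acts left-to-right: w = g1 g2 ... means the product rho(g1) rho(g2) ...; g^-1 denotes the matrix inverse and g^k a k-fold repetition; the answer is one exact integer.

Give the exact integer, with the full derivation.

392

rho(b^-1) = [[-5, 2], [-13, 5]]
... * rho(a^-1) = [[2, 1], [3, 2]]  ->  [[-4, -1], [-11, -3]]
... * rho(a^-1) = [[2, 1], [3, 2]]  ->  [[-11, -6], [-31, -17]]
... * rho(a^-1) = [[2, 1], [3, 2]]  ->  [[-40, -23], [-113, -65]]
... * rho(b) = [[5, -2], [13, -5]]  ->  [[-499, 195], [-1410, 551]]
... * rho(a^-1) = [[2, 1], [3, 2]]  ->  [[-413, -109], [-1167, -308]]
... * rho(b^-1) = [[-5, 2], [-13, 5]]  ->  [[3482, -1371], [9839, -3874]]
... * rho(a) = [[2, -1], [-3, 2]]  ->  [[11077, -6224], [31300, -17587]]
... * rho(b) = [[5, -2], [13, -5]]  ->  [[-25527, 8966], [-72131, 25335]]
... * rho(b) = [[5, -2], [13, -5]]  ->  [[-11077, 6224], [-31300, 17587]]
... * rho(a^-1) = [[2, 1], [3, 2]]  ->  [[-3482, 1371], [-9839, 3874]]
tr = -3482 + 3874 = 392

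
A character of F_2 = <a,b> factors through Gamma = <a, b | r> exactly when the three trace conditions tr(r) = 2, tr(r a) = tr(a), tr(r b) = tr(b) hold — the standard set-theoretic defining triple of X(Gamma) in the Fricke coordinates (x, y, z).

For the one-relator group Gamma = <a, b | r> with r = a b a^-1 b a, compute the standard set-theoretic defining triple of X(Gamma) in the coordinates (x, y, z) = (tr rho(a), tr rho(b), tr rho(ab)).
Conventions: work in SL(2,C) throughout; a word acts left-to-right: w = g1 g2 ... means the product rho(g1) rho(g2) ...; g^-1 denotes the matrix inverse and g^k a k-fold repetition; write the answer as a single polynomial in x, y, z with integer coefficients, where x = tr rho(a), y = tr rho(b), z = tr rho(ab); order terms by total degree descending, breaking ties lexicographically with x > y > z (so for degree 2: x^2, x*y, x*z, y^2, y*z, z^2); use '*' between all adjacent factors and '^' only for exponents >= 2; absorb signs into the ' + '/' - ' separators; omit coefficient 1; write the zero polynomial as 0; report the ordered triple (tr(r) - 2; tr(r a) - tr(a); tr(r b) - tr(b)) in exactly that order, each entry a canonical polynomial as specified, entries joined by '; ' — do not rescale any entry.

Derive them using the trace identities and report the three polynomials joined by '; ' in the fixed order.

tr(b^2 a) = tr(b) tr(a b) - tr(a) = y*z - x
next, tr(b^2) = tr(b) tr(b) - tr(1) = y^2 - 2
next, tr(b a^2 b) = tr(a) tr(b^2 a) - tr(b^2) = x*y*z - x^2 - y^2 + 2
and tr(b a b a) = tr(a b) tr(a b) - tr(1) = z^2 - 2
next, tr(b a^2 b a) = tr(a) tr(b a b a) - tr(b a b) = x*z^2 - y*z - x
tr(a b a^-1 b a) = tr(b a^2 b) tr(a) - tr(b a^2 b a) = x^2*y*z - x^3 - x*y^2 - x*z^2 + y*z + 3*x
tr(b a^3 b) = tr(a) tr(b^2 a^2) - tr(b^2 a)  (reduce the a square) = x^2*y*z - x^3 - x*y^2 - y*z + 3*x
tr(b a^3 b a) = tr(a) tr(b a b a^2) - tr(b a b a)  (reduce the a square) = x^2*z^2 - x*y*z - x^2 - z^2 + 2
tr(a b a^-1 b a^2) = tr(b a^3 b) tr(a) - tr(b a^3 b a)  (eliminate a^-1) = x^3*y*z - x^4 - x^2*y^2 - x^2*z^2 + 4*x^2 + z^2 - 2
tr(a b a) = tr(a) tr(b a) - tr(b) = x*z - y
next, tr(b a b a b) = tr(b) tr(a b a b) - tr(a b a) = y*z^2 - x*z - y
and tr(b a b a b a) = tr(b a) tr(b a b a) - tr(b^-1 a^-1) = z^3 - 3*z
and tr(a b a^-1 b a b) = tr(b a b a b) tr(a) - tr(b a b a b a) = x*y*z^2 - x^2*z - z^3 - x*y + 3*z
assemble the triple (tr(r) - 2; tr(r a) - x; tr(r b) - y)

x^2*y*z - x^3 - x*y^2 - x*z^2 + y*z + 3*x - 2; x^3*y*z - x^4 - x^2*y^2 - x^2*z^2 + 4*x^2 + z^2 - x - 2; x*y*z^2 - x^2*z - z^3 - x*y - y + 3*z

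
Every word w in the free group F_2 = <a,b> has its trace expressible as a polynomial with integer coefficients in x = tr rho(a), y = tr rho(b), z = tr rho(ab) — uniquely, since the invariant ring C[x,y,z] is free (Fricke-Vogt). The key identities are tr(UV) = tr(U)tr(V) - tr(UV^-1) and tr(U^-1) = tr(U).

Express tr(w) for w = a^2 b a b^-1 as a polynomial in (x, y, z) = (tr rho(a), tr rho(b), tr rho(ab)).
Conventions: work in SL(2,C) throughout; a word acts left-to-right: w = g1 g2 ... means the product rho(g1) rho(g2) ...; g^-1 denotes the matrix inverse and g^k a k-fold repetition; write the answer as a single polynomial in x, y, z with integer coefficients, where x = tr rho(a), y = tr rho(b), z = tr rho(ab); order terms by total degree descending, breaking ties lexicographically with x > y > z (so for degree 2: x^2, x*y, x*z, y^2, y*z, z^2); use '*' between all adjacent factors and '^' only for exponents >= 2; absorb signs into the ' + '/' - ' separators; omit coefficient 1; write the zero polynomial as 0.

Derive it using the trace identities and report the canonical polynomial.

x^2*y*z - x*y^2 - x*z^2 + x

trace(b a^2) = trace(a) trace(b a) - trace(b) = x*z - y
reduce: trace(a^2 b a) = trace(a) trace(b a^2) - trace(b a) = x^2*z - x*y - z
reduce: trace(b a b a) = trace(b a) trace(b a) - trace(1) = z^2 - 2
so trace(b a b) = trace(b) trace(a b) - trace(a) = y*z - x
trace(a^2 b a b) = trace(a) trace(b a b a) - trace(b a b) = x*z^2 - y*z - x
trace(a^2 b a b^-1) = trace(a^2 b a) trace(b) - trace(a^2 b a b) = x^2*y*z - x*y^2 - x*z^2 + x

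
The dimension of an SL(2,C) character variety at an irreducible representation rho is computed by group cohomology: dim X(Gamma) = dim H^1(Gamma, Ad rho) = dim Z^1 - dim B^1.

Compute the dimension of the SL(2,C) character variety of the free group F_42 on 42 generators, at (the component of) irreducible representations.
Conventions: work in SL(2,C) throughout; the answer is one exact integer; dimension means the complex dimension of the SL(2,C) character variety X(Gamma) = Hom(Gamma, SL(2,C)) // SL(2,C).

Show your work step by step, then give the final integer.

123

The free group F_42: 42 generators, no relators.
So Z^1 = (sl_2)^42 in full: dim Z^1 = 126.
At an irreducible rho the centralizer of the image in sl_2 is 0, so the coboundary map sl_2 -> Z^1 is injective: dim B^1 = 3.
dim X = dim H^1 = dim Z^1 - dim B^1 = 126 - 3 = 123.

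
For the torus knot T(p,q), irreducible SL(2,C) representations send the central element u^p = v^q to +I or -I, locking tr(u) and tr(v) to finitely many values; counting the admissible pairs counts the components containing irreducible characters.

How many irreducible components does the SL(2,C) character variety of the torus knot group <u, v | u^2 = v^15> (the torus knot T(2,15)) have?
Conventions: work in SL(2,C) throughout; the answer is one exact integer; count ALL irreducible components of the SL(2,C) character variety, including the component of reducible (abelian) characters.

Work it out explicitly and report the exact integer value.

For T(2,15): irreducibility forces the central element u^2 = v^15 to one of +I, -I.
On an irreducible component, tr(u) is locked at 2*cos(pi*alpha/2) for some alpha in 1..1, and tr(v) at 2*cos(pi*beta/15) for some beta in 1..14.
u^2 = (-1)^alpha I and v^15 = (-1)^beta I must agree, so alpha and beta have equal parity.
Counting: 1 odd alphas x 7 odd betas + 0 even alphas x 7 even betas = 7 + 0 = 7.
components with irreducible characters: 7; plus the single component of reducible (abelian) characters: total 8.

8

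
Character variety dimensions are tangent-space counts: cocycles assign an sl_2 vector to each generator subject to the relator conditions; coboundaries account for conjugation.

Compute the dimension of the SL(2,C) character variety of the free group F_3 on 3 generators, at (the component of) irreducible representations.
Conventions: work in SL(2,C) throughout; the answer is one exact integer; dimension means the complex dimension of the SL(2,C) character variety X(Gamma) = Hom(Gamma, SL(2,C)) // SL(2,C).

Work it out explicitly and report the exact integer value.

6

The free group F_3: 3 generators, no relators.
Z^1(Gamma, Ad rho) = (sl_2)^3: a cocycle is a free choice of one sl_2 vector per generator, so dim Z^1 = 3*3 = 9.
dim B^1 = 3: the coboundary map is injective because an irreducible image has centralizer 0 in sl_2.
dim X = dim H^1 = dim Z^1 - dim B^1 = 9 - 3 = 6.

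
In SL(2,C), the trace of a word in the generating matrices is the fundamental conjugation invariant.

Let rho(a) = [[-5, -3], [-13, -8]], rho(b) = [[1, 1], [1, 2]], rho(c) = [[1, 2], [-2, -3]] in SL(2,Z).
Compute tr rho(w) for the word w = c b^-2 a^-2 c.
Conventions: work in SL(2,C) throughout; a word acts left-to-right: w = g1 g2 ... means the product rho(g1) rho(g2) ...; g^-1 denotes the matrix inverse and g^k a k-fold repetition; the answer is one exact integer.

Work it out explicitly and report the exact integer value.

-801

rho(c) = [[1, 2], [-2, -3]]
... * rho(b^-1) = [[2, -1], [-1, 1]]  ->  [[0, 1], [-1, -1]]
... * rho(b^-1) = [[2, -1], [-1, 1]]  ->  [[-1, 1], [-1, 0]]
... * rho(a^-1) = [[-8, 3], [13, -5]]  ->  [[21, -8], [8, -3]]
... * rho(a^-1) = [[-8, 3], [13, -5]]  ->  [[-272, 103], [-103, 39]]
... * rho(c) = [[1, 2], [-2, -3]]  ->  [[-478, -853], [-181, -323]]
tr = -478 + -323 = -801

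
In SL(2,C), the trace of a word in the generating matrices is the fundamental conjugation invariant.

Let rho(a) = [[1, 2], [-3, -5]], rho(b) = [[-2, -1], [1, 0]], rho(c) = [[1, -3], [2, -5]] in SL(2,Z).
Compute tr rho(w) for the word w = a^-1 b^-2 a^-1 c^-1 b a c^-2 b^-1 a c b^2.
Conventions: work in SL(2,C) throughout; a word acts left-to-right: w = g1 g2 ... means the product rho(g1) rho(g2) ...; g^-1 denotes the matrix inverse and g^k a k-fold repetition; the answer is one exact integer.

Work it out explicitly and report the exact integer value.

36821

rho(a^-1) = [[-5, -2], [3, 1]]
... * rho(b^-1) = [[0, 1], [-1, -2]]  ->  [[2, -1], [-1, 1]]
... * rho(b^-1) = [[0, 1], [-1, -2]]  ->  [[1, 4], [-1, -3]]
... * rho(a^-1) = [[-5, -2], [3, 1]]  ->  [[7, 2], [-4, -1]]
... * rho(c^-1) = [[-5, 3], [-2, 1]]  ->  [[-39, 23], [22, -13]]
... * rho(b) = [[-2, -1], [1, 0]]  ->  [[101, 39], [-57, -22]]
... * rho(a) = [[1, 2], [-3, -5]]  ->  [[-16, 7], [9, -4]]
... * rho(c^-1) = [[-5, 3], [-2, 1]]  ->  [[66, -41], [-37, 23]]
... * rho(c^-1) = [[-5, 3], [-2, 1]]  ->  [[-248, 157], [139, -88]]
... * rho(b^-1) = [[0, 1], [-1, -2]]  ->  [[-157, -562], [88, 315]]
... * rho(a) = [[1, 2], [-3, -5]]  ->  [[1529, 2496], [-857, -1399]]
... * rho(c) = [[1, -3], [2, -5]]  ->  [[6521, -17067], [-3655, 9566]]
... * rho(b) = [[-2, -1], [1, 0]]  ->  [[-30109, -6521], [16876, 3655]]
... * rho(b) = [[-2, -1], [1, 0]]  ->  [[53697, 30109], [-30097, -16876]]
tr = 53697 + -16876 = 36821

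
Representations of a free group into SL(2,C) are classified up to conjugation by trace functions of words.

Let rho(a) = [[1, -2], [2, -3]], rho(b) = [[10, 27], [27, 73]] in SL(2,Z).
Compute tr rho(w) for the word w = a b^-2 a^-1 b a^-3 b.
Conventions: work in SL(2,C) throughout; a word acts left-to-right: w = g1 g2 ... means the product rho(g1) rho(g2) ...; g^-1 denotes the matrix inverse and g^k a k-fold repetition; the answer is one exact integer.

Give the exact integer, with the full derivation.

388723858

rho(a) = [[1, -2], [2, -3]]
... * rho(b^-1) = [[73, -27], [-27, 10]]  ->  [[127, -47], [227, -84]]
... * rho(b^-1) = [[73, -27], [-27, 10]]  ->  [[10540, -3899], [18839, -6969]]
... * rho(a^-1) = [[-3, 2], [-2, 1]]  ->  [[-23822, 17181], [-42579, 30709]]
... * rho(b) = [[10, 27], [27, 73]]  ->  [[225667, 611019], [403353, 1092124]]
... * rho(a^-1) = [[-3, 2], [-2, 1]]  ->  [[-1899039, 1062353], [-3394307, 1898830]]
... * rho(a^-1) = [[-3, 2], [-2, 1]]  ->  [[3572411, -2735725], [6385261, -4889784]]
... * rho(a^-1) = [[-3, 2], [-2, 1]]  ->  [[-5245783, 4409097], [-9376215, 7880738]]
... * rho(b) = [[10, 27], [27, 73]]  ->  [[66587789, 180227940], [119017776, 322136069]]
tr = 66587789 + 322136069 = 388723858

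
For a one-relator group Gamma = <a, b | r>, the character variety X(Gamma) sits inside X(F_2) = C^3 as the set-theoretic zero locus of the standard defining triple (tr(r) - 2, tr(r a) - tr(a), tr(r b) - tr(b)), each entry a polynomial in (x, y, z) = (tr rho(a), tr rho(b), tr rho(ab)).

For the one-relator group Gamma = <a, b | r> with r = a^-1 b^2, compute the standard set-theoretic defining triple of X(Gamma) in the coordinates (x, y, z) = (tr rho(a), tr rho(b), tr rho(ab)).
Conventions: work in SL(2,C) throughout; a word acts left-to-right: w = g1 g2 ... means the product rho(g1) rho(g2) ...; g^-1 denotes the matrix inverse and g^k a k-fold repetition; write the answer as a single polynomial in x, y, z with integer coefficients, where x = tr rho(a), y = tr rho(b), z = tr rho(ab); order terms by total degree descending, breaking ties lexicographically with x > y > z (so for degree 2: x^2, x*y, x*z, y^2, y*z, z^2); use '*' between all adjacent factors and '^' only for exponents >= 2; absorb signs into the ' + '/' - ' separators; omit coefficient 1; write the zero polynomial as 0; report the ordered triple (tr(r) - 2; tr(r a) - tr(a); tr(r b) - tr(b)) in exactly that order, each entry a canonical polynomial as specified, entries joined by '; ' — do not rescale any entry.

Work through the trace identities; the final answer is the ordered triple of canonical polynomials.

x*y^2 - y*z - x - 2; y^2 - x - 2; x*y^3 - y^2*z - 2*x*y - y + z

trace(b^2) = trace(b) trace(b) - trace(1) = y^2 - 2
trace(b^2 a) = trace(b) trace(a b) - trace(a) = y*z - x
use: trace(a^-1 b^2) = trace(b^2) trace(a) - trace(b^2 a) = x*y^2 - y*z - x
trace(b^3) = trace(b) trace(b^2) - trace(b)  (reduce the b square) = y^3 - 3*y
apply: trace(b^3 a) = trace(b) trace(b a b) - trace(b a)  (reduce the b square) = y^2*z - x*y - z
use: trace(a^-1 b^3) = trace(b^3) trace(a) - trace(b^3 a)  (eliminate a^-1) = x*y^3 - y^2*z - 2*x*y + z
assemble the triple (trace(r) - 2; trace(r a) - x; trace(r b) - y)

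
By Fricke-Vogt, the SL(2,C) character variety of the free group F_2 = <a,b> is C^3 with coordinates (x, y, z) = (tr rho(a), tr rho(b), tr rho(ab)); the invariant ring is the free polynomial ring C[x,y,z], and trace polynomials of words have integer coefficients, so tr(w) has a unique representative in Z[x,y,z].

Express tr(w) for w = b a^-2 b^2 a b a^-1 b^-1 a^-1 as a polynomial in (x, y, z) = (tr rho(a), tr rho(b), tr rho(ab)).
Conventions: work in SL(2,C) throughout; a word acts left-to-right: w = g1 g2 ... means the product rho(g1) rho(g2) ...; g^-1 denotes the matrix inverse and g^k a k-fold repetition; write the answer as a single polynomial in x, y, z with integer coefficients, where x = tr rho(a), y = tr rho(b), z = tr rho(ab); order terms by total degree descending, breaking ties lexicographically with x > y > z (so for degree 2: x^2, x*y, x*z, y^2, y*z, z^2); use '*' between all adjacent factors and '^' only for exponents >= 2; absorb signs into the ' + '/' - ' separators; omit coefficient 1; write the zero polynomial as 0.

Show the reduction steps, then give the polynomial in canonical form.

x^3*y^3*z^2 - x^4*y^2*z - x^2*y^4*z - 2*x^2*y^2*z^3 + x^3*y^3 + x^3*y*z^2 + x*y*z^4 + 3*x^2*y^2*z + y^4*z + y^2*z^3 - x^3*y - x*y^3 - 2*x*y*z^2 - 4*y^2*z - z^3 + x*y + 3*z

trace(a b^2) = trace(b) trace(a b) - trace(a) = y*z - x
so trace(b^2 a b) = trace(b) trace(a b^2) - trace(a b) = y^2*z - x*y - z
trace(a b a b) = trace(a b) trace(a b) - trace(1) = z^2 - 2
trace(a b a) = trace(a) trace(b a) - trace(b) = x*z - y
trace(b^2 a b a) = trace(b) trace(a b a b) - trace(a b a) = y*z^2 - x*z - y
trace(b^2 a b a^-1) = trace(b^2 a b) trace(a) - trace(b^2 a b a) = x*y^2*z - x^2*y - y*z^2 + y
so trace(a^-1 b^2 a b a^-1) = trace(b^2 a b a^-1) trace(a) - trace(b^2 a b) = x^2*y^2*z - x^3*y - x*y*z^2 - y^2*z + 2*x*y + z
trace(a^-2 b^2 a b a^-1) = trace(a^-1 b^2 a b a^-1) trace(a) - trace(a^-1 b^2 a b) = x^3*y^2*z - x^4*y - x^2*y*z^2 - 2*x*y^2*z + 3*x^2*y + y*z^2 + x*z - y
so trace(b^2 a b^2) = trace(b) trace(a b^3) - trace(a b^2) = y^3*z - x*y^2 - 2*y*z + x
so trace(b^2) = trace(b) trace(b) - trace(1) = y^2 - 2
so trace(a b^2 a) = trace(a) trace(b^2 a) - trace(b^2) = x*y*z - x^2 - y^2 + 2
so trace(b^2 a b^2 a) = trace(b) trace(a b^2 a b) - trace(a b^2 a) = y^2*z^2 - 2*x*y*z + x^2 - 2
reduce: trace(a^-1 b^2 a b^2) = trace(b^2 a b^2) trace(a) - trace(b^2 a b^2 a) = x*y^3*z - x^2*y^2 - y^2*z^2 + 2
so trace(b a^-2 b^2 a b) = trace(a^-1 b^2 a b^2) trace(a) - trace(a^-1 b^2 a b^2 a) = x^2*y^3*z - x^3*y^2 - x*y^2*z^2 - y^3*z + x*y^2 + 2*y*z + x
trace(b^2 a b^2 a b) = trace(b) trace(b a b^2 a b) - trace(b a b^2 a) = y^3*z^2 - 2*x*y^2*z + x^2*y - y*z^2 + x*z - y
trace(a b a b a b) = trace(b a) trace(b a b a) - trace(b^-1 a^-1) = z^3 - 3*z
reduce: trace(a b a b a) = trace(a) trace(b a b a) - trace(b a b) = x*z^2 - y*z - x
trace(a b^2 a b a b) = trace(b) trace(a b a b a b) - trace(a b a b a) = y*z^3 - x*z^2 - 2*y*z + x
trace(a b a^2) = trace(a) trace(b a^2) - trace(b a) = x^2*z - x*y - z
reduce: trace(a b^2 a b a) = trace(b) trace(a b a^2 b) - trace(a b a^2) = x*y*z^2 - x^2*z - y^2*z + z
trace(b^2 a b^2 a b a) = trace(b) trace(a b^2 a b a b) - trace(a b^2 a b a) = y^2*z^3 - 2*x*y*z^2 + x^2*z - y^2*z + x*y - z
so trace(a^-1 b^2 a b^2 a b) = trace(b^2 a b^2 a b) trace(a) - trace(b^2 a b^2 a b a) = x*y^3*z^2 - 2*x^2*y^2*z - y^2*z^3 + x^3*y + x*y*z^2 + y^2*z - 2*x*y + z
reduce: trace(b a b a^-2 b^2 a b) = trace(a^-1 b^2 a b^2 a b) trace(a) - trace(a^-1 b^2 a b^2 a b a) = x^2*y^3*z^2 - 2*x^3*y^2*z - x*y^2*z^3 + x^4*y + x^2*y*z^2 - y^3*z^2 + 3*x*y^2*z - 3*x^2*y + y*z^2 + y
so trace(b^2 a b a b a b) = trace(b) trace(b a b a b a b) - trace(b a b a b a) = y^2*z^3 - x*y*z^2 - 2*y^2*z - z^3 + x*y + 3*z
so trace(a b a b a b a b) = trace(b a) trace(b a b a b a) - trace(b^-1 a^-1 b^-1 a^-1) = z^4 - 4*z^2 + 2
so trace(a b a b a b a) = trace(a) trace(b a b a b a) - trace(b a b a b) = x*z^3 - y*z^2 - 2*x*z + y
reduce: trace(b^2 a b a b a b a) = trace(b) trace(a b a b a b a b) - trace(a b a b a b a) = y*z^4 - x*z^3 - 3*y*z^2 + 2*x*z + y
reduce: trace(a^-1 b^2 a b a b a b) = trace(b^2 a b a b a b) trace(a) - trace(b^2 a b a b a b a) = x*y^2*z^3 - x^2*y*z^2 - y*z^4 - 2*x*y^2*z + x^2*y + 3*y*z^2 + x*z - y
reduce: trace(b a b a^-2 b^2 a b a) = trace(a^-1 b^2 a b a b a b) trace(a) - trace(a^-1 b^2 a b a b a b a) = x^2*y^2*z^3 - x^3*y*z^2 - x*y*z^4 - 2*x^2*y^2*z - y^2*z^3 + x^3*y + 4*x*y*z^2 + x^2*z + 2*y^2*z + z^3 - 2*x*y - 3*z
so trace(a b a^-2 b^2 a b a^-1 b) = trace(b a b a^-2 b^2 a b) trace(a) - trace(b a b a^-2 b^2 a b a) = x^3*y^3*z^2 - 2*x^4*y^2*z - 2*x^2*y^2*z^3 + x^5*y + 2*x^3*y*z^2 - x*y^3*z^2 + x*y*z^4 + 5*x^2*y^2*z + y^2*z^3 - 4*x^3*y - 3*x*y*z^2 - x^2*z - 2*y^2*z - z^3 + 3*x*y + 3*z
trace(b a^-2 b^2 a b a^-1 b^-1 a) = trace(a b a^-2 b^2 a b a^-1) trace(b) - trace(a b a^-2 b^2 a b a^-1 b) = -x^3*y^3*z^2 + 2*x^4*y^2*z + x^2*y^4*z + 2*x^2*y^2*z^3 - x^5*y - x^3*y^3 - 2*x^3*y*z^2 - x*y*z^4 - 5*x^2*y^2*z - y^4*z - y^2*z^3 + 4*x^3*y + x*y^3 + 3*x*y*z^2 + x^2*z + 4*y^2*z + z^3 - 2*x*y - 3*z
trace(b a^-2 b^2 a b a^-1 b^-1 a^-1) = trace(b a^-2 b^2 a b a^-1 b^-1) trace(a) - trace(b a^-2 b^2 a b a^-1 b^-1 a) = x^3*y^3*z^2 - x^4*y^2*z - x^2*y^4*z - 2*x^2*y^2*z^3 + x^3*y^3 + x^3*y*z^2 + x*y*z^4 + 3*x^2*y^2*z + y^4*z + y^2*z^3 - x^3*y - x*y^3 - 2*x*y*z^2 - 4*y^2*z - z^3 + x*y + 3*z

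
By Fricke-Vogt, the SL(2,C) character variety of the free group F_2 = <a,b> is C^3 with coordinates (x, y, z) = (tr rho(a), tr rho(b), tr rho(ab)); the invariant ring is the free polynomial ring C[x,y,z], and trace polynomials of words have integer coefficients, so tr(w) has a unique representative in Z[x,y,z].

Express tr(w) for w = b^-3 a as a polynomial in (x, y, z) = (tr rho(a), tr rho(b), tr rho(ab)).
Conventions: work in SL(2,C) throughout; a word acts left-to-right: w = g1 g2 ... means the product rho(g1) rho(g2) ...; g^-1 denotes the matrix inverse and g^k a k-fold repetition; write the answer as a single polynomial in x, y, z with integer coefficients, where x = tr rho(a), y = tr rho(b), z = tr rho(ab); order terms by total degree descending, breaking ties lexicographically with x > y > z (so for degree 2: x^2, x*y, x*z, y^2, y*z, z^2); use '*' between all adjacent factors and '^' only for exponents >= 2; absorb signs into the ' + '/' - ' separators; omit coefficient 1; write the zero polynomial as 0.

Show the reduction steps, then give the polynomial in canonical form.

apply: trace(b^-1 a) = trace(a) trace(b) - trace(a b)   [inverse elimination on b] = x*y - z
trace(b^-2 a) = trace(b^-1 a) trace(b) - trace(b^-1 a b)   [inverse elimination on b] = x*y^2 - y*z - x
trace(b^-3 a) = trace(b^-2 a) trace(b) - trace(b^-2 a b)   [inverse elimination on b] = x*y^3 - y^2*z - 2*x*y + z

x*y^3 - y^2*z - 2*x*y + z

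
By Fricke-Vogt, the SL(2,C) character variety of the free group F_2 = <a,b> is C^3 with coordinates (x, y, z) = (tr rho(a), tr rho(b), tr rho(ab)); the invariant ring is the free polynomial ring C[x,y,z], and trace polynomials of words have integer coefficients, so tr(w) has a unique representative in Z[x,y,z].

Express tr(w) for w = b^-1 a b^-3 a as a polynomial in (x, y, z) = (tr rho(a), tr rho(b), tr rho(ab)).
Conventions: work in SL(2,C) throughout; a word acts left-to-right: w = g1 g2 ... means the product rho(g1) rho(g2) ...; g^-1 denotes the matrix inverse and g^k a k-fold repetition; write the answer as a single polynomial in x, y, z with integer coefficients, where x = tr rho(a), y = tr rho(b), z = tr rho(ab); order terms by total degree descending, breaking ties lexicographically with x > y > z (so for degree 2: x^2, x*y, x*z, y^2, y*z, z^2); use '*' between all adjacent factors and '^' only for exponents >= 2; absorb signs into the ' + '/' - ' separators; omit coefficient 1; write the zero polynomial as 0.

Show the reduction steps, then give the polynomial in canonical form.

x^2*y^4 - 2*x*y^3*z - 2*x^2*y^2 + y^2*z^2 + 3*x*y*z - y^2 - z^2 + 2

trace(a^2) = trace(a)*trace(a) - trace(1)   [square of a] = x^2 - 2
trace(a^2 b) = trace(a)*trace(b a) - trace(b)   [square of a] = x*z - y
trace(a^2 b^-1) = trace(a^2)*trace(b) - trace(a^2 b)   [inverse elimination on b] = x^2*y - x*z - y
trace(a b^-2 a) = trace(a^2 b^-1)*trace(b) - trace(a^2)   [inverse elimination on b] = x^2*y^2 - x*y*z - x^2 - y^2 + 2
trace(a b a b) = trace(b a)*trace(b a) - trace(1)   [split at a repeated b] = z^2 - 2
trace(b^-1 a b a) = trace(a b a)*trace(b) - trace(a b a b)   [inverse elimination on b] = x*y*z - y^2 - z^2 + 2
trace(a b^-2 a b) = trace(b^-1 a b a)*trace(b) - trace(b^-1 a b a b)   [inverse elimination on b] = x*y^2*z - y^3 - y*z^2 - x*z + 3*y
trace(b^-1 a b^-1 a b^-1) = trace(a b^-2 a)*trace(b) - trace(a b^-2 a b)   [inverse elimination on b] = x^2*y^3 - 2*x*y^2*z - x^2*y + y*z^2 + x*z - y
trace(b^-1 a b^-1 a) = trace(a b^-1 a)*trace(b) - trace(a b^-1 a b)   [inverse elimination on b] = x^2*y^2 - 2*x*y*z + z^2 - 2
trace(b^-1 a b^-3 a) = trace(b^-1 a b^-1 a b^-1)*trace(b) - trace(b^-1 a b^-1 a)   [inverse elimination on b] = x^2*y^4 - 2*x*y^3*z - 2*x^2*y^2 + y^2*z^2 + 3*x*y*z - y^2 - z^2 + 2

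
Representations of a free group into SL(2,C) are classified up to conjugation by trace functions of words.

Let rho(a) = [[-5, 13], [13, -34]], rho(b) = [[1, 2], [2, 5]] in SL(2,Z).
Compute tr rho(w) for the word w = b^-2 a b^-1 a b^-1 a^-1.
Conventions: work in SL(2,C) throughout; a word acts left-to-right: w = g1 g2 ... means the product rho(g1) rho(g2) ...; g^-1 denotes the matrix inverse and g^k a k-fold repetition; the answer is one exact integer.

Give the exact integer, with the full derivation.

-8079879

rho(b^-1) = [[5, -2], [-2, 1]]
... * rho(b^-1) = [[5, -2], [-2, 1]]  ->  [[29, -12], [-12, 5]]
... * rho(a) = [[-5, 13], [13, -34]]  ->  [[-301, 785], [125, -326]]
... * rho(b^-1) = [[5, -2], [-2, 1]]  ->  [[-3075, 1387], [1277, -576]]
... * rho(a) = [[-5, 13], [13, -34]]  ->  [[33406, -87133], [-13873, 36185]]
... * rho(b^-1) = [[5, -2], [-2, 1]]  ->  [[341296, -153945], [-141735, 63931]]
... * rho(a^-1) = [[-34, -13], [-13, -5]]  ->  [[-9602779, -3667123], [3987887, 1522900]]
tr = -9602779 + 1522900 = -8079879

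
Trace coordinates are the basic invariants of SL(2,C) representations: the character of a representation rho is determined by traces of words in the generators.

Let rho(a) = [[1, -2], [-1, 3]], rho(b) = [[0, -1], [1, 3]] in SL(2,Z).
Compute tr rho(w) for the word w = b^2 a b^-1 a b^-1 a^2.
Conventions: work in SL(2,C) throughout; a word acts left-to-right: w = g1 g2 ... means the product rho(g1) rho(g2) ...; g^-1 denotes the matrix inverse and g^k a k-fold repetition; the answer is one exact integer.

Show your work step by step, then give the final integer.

rho(b) = [[0, -1], [1, 3]]
... * rho(b) = [[0, -1], [1, 3]]  ->  [[-1, -3], [3, 8]]
... * rho(a) = [[1, -2], [-1, 3]]  ->  [[2, -7], [-5, 18]]
... * rho(b^-1) = [[3, 1], [-1, 0]]  ->  [[13, 2], [-33, -5]]
... * rho(a) = [[1, -2], [-1, 3]]  ->  [[11, -20], [-28, 51]]
... * rho(b^-1) = [[3, 1], [-1, 0]]  ->  [[53, 11], [-135, -28]]
... * rho(a) = [[1, -2], [-1, 3]]  ->  [[42, -73], [-107, 186]]
... * rho(a) = [[1, -2], [-1, 3]]  ->  [[115, -303], [-293, 772]]
tr = 115 + 772 = 887

887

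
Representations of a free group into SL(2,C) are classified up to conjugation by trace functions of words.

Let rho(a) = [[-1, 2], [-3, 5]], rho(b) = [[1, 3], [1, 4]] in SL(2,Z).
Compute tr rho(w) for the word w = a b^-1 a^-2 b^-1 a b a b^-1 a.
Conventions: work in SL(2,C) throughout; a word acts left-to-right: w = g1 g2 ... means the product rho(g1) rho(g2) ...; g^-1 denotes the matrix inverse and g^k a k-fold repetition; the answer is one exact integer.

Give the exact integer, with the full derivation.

rho(a) = [[-1, 2], [-3, 5]]
... * rho(b^-1) = [[4, -3], [-1, 1]]  ->  [[-6, 5], [-17, 14]]
... * rho(a^-1) = [[5, -2], [3, -1]]  ->  [[-15, 7], [-43, 20]]
... * rho(a^-1) = [[5, -2], [3, -1]]  ->  [[-54, 23], [-155, 66]]
... * rho(b^-1) = [[4, -3], [-1, 1]]  ->  [[-239, 185], [-686, 531]]
... * rho(a) = [[-1, 2], [-3, 5]]  ->  [[-316, 447], [-907, 1283]]
... * rho(b) = [[1, 3], [1, 4]]  ->  [[131, 840], [376, 2411]]
... * rho(a) = [[-1, 2], [-3, 5]]  ->  [[-2651, 4462], [-7609, 12807]]
... * rho(b^-1) = [[4, -3], [-1, 1]]  ->  [[-15066, 12415], [-43243, 35634]]
... * rho(a) = [[-1, 2], [-3, 5]]  ->  [[-22179, 31943], [-63659, 91684]]
tr = -22179 + 91684 = 69505

69505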